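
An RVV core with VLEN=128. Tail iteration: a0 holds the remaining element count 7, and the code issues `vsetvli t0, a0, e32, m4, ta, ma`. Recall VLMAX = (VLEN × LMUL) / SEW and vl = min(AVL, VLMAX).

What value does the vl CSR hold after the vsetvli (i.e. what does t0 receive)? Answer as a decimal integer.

vl = 7

VLMAX = (128 × 4) / 32 = 16 lanes
vl ← min(7, 16) = 7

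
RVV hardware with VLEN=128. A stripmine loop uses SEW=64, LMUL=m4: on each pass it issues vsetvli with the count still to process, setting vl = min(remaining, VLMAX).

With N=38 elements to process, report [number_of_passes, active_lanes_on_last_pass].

VLMAX = (128 × 4) / 64 = 8 lanes
N=38: ⌈38/8⌉ = 5 iters; last vl = 38 − 4×8 = 6

[iterations, last_vl] = [5, 6]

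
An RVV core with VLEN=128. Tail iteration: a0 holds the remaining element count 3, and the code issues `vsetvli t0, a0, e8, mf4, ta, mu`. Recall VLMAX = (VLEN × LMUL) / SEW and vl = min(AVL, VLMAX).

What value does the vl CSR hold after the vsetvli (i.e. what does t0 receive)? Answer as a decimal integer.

lanes per group: 128·1/4/8 = 4
AVL=3 ≤ VLMAX=4, so vl = 3

vl = 3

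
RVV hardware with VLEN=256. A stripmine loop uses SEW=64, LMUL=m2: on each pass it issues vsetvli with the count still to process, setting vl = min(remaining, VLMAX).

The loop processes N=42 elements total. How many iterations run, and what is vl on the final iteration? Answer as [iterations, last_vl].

[iterations, last_vl] = [6, 2]

VLMAX = (256 × 2) / 64 = 8 lanes
iterations = ceil(42/8) = 6; final-pass vl = 2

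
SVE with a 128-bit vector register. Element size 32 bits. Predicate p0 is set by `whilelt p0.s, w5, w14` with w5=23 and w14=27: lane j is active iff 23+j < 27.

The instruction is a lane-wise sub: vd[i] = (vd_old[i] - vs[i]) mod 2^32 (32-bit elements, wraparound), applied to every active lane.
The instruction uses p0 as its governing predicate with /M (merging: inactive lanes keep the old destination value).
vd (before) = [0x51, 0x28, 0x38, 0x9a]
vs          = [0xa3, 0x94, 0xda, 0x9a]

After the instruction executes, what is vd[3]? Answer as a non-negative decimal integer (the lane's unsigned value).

lane count: 128 div 32 = 4
active while 23+j < 27, i.e. j ∈ [0,4) capped at 4 ⇒ 4
lane  0: sub(0x51,0xa3) ⇒ 0xffffffae
lane  1: sub(0x28,0x94) ⇒ 0xffffff94
lane  2: sub(0x38,0xda) ⇒ 0xffffff5e
lane  3: sub(0x9a,0x9a) ⇒ 0x00

vd[3] = 0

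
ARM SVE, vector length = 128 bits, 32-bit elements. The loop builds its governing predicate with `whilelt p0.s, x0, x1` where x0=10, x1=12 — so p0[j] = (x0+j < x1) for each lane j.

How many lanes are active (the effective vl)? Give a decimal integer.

vl = 2

lane count: 128 div 32 = 4
p0[j] = (10+j < 12); true for j=0..1 → 2 lanes set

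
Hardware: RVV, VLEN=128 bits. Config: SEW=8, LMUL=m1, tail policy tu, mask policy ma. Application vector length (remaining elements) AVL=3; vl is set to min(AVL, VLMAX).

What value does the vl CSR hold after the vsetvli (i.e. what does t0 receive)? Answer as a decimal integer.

vl = 3

VLMAX = VLEN×LMUL/SEW = 128×1/8 = 16
AVL=3 ≤ VLMAX=16, so vl = 3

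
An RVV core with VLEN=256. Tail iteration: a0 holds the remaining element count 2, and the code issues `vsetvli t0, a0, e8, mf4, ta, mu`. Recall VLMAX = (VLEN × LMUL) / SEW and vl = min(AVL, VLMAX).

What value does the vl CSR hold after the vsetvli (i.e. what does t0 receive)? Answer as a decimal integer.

vl = 2

VLMAX = VLEN×LMUL/SEW = 256×1/4/8 = 8
vl = min(AVL, VLMAX) = min(2, 8) = 2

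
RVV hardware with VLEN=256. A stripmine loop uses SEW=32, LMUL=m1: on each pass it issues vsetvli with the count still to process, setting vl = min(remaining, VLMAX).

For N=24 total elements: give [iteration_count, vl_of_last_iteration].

[iterations, last_vl] = [3, 8]

VLMAX = (256 × 1) / 32 = 8 lanes
iterations = ceil(24/8) = 3; final-pass vl = 8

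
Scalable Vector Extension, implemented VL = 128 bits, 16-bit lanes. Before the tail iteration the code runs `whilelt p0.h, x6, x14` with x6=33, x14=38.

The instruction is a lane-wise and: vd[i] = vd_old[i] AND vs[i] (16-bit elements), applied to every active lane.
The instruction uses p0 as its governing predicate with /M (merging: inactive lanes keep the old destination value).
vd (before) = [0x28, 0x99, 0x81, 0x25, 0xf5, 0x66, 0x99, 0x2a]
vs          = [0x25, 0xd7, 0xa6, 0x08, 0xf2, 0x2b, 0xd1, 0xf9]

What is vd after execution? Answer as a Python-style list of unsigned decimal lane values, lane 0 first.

vd = [32, 145, 128, 0, 240, 102, 153, 42]

128-bit reg / 16-bit elem → 8 lanes
p0[j] = (33+j < 38); true for j=0..4 → 5 lanes set
  i=0: and(0x28,0x25) → 32
  i=1: and(0x99,0xd7) → 145
  i=2: and(0x81,0xa6) → 128
  i=3: and(0x25,0x08) → 0
  i=4: and(0xf5,0xf2) → 240
  i=5: tail/keep → 102
  i=6: tail/keep → 153
  i=7: tail/keep → 42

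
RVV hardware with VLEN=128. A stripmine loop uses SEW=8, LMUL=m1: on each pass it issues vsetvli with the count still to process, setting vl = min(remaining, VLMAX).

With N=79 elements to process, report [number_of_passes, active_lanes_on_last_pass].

VLMAX = VLEN×LMUL/SEW = 128×1/8 = 16
79 elements at 16/iter → 5 passes, remainder 15 on the last

[iterations, last_vl] = [5, 15]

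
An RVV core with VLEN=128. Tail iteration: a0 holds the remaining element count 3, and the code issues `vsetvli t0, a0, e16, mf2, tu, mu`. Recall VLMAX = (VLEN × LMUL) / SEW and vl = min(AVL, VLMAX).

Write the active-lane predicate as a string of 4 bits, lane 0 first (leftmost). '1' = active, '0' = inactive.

predicate = 1110

VLMAX = (128 × 1/2) / 16 = 4 lanes
vl ← min(3, 4) = 3
bits (lane 0 leftmost): 1110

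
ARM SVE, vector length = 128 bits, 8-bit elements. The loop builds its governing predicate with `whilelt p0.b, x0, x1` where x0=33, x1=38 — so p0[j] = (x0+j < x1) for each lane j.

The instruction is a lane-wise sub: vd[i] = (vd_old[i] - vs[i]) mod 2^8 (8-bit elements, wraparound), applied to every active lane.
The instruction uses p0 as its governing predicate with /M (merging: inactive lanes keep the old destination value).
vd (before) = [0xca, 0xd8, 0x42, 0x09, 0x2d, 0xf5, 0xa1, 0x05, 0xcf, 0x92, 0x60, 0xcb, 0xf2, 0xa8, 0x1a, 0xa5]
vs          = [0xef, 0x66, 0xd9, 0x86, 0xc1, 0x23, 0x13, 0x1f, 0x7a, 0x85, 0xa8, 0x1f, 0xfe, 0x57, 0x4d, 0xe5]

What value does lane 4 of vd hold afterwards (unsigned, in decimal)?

lane count: 128 div 8 = 16
whilelt: lane j active iff 33+j < 38 → j < 5 → 5 active
[0] sub(0xca,0xef) = 0xdb
[1] sub(0xd8,0x66) = 0x72
[2] sub(0x42,0xd9) = 0x69
[3] sub(0x09,0x86) = 0x83
[4] sub(0x2d,0xc1) = 0x6c
[5] tail/keep = 0xf5
[6] tail/keep = 0xa1
[7] tail/keep = 0x05
[8] tail/keep = 0xcf
[9] tail/keep = 0x92
[10] tail/keep = 0x60
[11] tail/keep = 0xcb
[12] tail/keep = 0xf2
[13] tail/keep = 0xa8
[14] tail/keep = 0x1a
[15] tail/keep = 0xa5

vd[4] = 108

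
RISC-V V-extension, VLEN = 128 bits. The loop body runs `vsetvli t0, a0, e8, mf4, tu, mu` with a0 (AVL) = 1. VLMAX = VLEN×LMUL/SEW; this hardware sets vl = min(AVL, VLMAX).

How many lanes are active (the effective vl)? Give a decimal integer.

VLMAX = VLEN×LMUL/SEW = 128×1/4/8 = 4
AVL=1 ≤ VLMAX=4, so vl = 1

vl = 1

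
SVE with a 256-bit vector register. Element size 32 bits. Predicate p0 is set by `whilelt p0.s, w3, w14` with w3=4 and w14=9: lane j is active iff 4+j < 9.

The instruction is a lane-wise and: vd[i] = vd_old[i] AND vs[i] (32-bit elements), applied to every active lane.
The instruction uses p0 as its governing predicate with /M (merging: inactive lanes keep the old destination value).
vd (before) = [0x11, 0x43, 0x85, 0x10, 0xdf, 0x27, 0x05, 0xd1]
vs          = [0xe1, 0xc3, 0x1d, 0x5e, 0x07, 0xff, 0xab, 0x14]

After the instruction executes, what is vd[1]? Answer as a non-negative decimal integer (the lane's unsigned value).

register lanes = 256/32 = 8
whilelt: lane j active iff 4+j < 9 → j < 5 → 5 active
  i=0: and(0x11,0xe1) → 1
  i=1: and(0x43,0xc3) → 67
  i=2: and(0x85,0x1d) → 5
  i=3: and(0x10,0x5e) → 16
  i=4: and(0xdf,0x07) → 7
  i=5: tail/keep → 39
  i=6: tail/keep → 5
  i=7: tail/keep → 209

vd[1] = 67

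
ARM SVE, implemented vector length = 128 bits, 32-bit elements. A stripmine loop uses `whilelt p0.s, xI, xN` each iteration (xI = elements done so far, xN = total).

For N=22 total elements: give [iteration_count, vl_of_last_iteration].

[iterations, last_vl] = [6, 2]

128-bit reg / 32-bit elem → 4 lanes
iterations = ceil(22/4) = 6; final-pass vl = 2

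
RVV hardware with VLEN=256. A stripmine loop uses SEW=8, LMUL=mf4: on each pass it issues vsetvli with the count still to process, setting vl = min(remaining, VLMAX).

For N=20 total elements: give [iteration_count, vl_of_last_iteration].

[iterations, last_vl] = [3, 4]

VLMAX = (256 × 1/4) / 8 = 8 lanes
20 elements at 8/iter → 3 passes, remainder 4 on the last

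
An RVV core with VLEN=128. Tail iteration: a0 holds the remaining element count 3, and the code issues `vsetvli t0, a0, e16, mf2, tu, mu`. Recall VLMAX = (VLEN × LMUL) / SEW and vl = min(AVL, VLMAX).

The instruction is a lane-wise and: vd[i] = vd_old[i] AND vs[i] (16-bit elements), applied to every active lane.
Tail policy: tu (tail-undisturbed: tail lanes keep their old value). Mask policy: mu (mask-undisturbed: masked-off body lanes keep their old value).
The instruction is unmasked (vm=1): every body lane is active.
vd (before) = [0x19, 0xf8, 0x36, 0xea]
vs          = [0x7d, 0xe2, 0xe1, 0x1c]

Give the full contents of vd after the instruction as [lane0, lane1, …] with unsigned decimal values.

VLMAX = VLEN×LMUL/SEW = 128×1/2/16 = 4
AVL=3 ≤ VLMAX=4, so vl = 3
  i=0: and(0x19,0x7d) → 25
  i=1: and(0xf8,0xe2) → 224
  i=2: and(0x36,0xe1) → 32
  i=3: tail/keep → 234

vd = [25, 224, 32, 234]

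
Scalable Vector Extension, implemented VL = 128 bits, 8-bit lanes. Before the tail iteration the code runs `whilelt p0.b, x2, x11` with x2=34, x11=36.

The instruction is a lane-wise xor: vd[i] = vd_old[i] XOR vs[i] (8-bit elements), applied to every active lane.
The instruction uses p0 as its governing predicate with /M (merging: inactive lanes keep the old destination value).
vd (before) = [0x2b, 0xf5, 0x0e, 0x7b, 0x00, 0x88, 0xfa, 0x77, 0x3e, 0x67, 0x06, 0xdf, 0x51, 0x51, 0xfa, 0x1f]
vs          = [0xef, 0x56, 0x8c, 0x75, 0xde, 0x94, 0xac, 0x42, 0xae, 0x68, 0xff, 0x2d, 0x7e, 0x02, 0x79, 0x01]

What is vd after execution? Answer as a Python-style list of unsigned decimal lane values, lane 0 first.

register lanes = 128/8 = 16
p0[j] = (34+j < 36); true for j=0..1 → 2 lanes set
vd[0] xor(0x2b,0xef) -> 0xc4
vd[1] xor(0xf5,0x56) -> 0xa3
vd[2] tail/keep -> 0x0e
vd[3] tail/keep -> 0x7b
vd[4] tail/keep -> 0x00
vd[5] tail/keep -> 0x88
vd[6] tail/keep -> 0xfa
vd[7] tail/keep -> 0x77
vd[8] tail/keep -> 0x3e
vd[9] tail/keep -> 0x67
vd[10] tail/keep -> 0x06
vd[11] tail/keep -> 0xdf
vd[12] tail/keep -> 0x51
vd[13] tail/keep -> 0x51
vd[14] tail/keep -> 0xfa
vd[15] tail/keep -> 0x1f

vd = [196, 163, 14, 123, 0, 136, 250, 119, 62, 103, 6, 223, 81, 81, 250, 31]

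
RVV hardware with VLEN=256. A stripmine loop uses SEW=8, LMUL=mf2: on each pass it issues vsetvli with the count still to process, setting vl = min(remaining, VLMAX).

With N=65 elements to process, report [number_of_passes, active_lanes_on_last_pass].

VLMAX = VLEN×LMUL/SEW = 256×1/2/8 = 16
iterations = ceil(65/16) = 5; final-pass vl = 1

[iterations, last_vl] = [5, 1]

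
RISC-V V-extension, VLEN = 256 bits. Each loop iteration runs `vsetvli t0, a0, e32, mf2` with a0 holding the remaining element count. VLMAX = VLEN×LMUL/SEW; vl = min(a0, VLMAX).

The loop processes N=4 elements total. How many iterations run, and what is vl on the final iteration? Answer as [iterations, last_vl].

lanes per group: 256·1/2/32 = 4
4 elements at 4/iter → 1 passes, remainder 4 on the last

[iterations, last_vl] = [1, 4]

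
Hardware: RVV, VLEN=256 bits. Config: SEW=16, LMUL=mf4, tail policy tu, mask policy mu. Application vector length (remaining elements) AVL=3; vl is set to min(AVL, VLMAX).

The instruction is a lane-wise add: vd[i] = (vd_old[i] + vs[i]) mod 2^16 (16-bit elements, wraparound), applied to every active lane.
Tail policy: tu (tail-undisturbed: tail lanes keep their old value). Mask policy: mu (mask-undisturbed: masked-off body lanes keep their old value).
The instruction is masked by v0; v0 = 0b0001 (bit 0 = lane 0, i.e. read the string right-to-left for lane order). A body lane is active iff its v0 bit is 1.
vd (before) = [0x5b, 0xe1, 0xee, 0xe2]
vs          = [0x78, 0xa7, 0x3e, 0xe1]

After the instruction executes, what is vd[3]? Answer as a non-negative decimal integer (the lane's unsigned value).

vd[3] = 226

VLMAX = (256 × 1/4) / 16 = 4 lanes
AVL=3 ≤ VLMAX=4, so vl = 3
lane  0: add(0x5b,0x78) ⇒ 0xd3
lane  1: mask-off/keep ⇒ 0xe1
lane  2: mask-off/keep ⇒ 0xee
lane  3: tail/keep ⇒ 0xe2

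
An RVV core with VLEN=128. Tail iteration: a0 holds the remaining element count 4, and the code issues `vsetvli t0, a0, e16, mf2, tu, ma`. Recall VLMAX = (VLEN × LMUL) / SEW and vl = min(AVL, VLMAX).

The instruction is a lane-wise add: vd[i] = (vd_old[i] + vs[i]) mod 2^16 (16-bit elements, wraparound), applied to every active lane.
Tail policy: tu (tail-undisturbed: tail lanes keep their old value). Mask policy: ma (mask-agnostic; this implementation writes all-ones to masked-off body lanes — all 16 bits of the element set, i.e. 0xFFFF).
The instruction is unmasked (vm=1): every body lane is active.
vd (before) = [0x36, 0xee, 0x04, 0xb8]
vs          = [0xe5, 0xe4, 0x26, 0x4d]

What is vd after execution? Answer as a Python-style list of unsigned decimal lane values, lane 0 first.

vd = [283, 466, 42, 261]

VLMAX = (128 × 1/2) / 16 = 4 lanes
vl ← min(4, 4) = 4
  i=0: add(0x36,0xe5) → 283
  i=1: add(0xee,0xe4) → 466
  i=2: add(0x04,0x26) → 42
  i=3: add(0xb8,0x4d) → 261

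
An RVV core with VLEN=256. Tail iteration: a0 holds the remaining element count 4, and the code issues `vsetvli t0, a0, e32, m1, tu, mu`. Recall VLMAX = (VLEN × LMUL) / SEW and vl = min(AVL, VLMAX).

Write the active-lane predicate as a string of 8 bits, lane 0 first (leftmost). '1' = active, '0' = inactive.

lanes per group: 256·1/32 = 8
vl = min(AVL, VLMAX) = min(4, 8) = 4
bits (lane 0 leftmost): 11110000

predicate = 11110000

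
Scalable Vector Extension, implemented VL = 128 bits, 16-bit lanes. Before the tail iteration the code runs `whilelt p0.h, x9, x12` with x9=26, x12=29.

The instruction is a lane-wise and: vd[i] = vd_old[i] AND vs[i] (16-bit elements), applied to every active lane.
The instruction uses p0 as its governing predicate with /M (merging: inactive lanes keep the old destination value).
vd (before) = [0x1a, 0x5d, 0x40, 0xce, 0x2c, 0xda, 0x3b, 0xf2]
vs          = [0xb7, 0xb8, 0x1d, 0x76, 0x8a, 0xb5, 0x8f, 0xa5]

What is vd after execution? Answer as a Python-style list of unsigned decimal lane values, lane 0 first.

lane count: 128 div 16 = 8
active while 26+j < 29, i.e. j ∈ [0,3) capped at 8 ⇒ 3
vd[0] and(0x1a,0xb7) -> 0x12
vd[1] and(0x5d,0xb8) -> 0x18
vd[2] and(0x40,0x1d) -> 0x00
vd[3] tail/keep -> 0xce
vd[4] tail/keep -> 0x2c
vd[5] tail/keep -> 0xda
vd[6] tail/keep -> 0x3b
vd[7] tail/keep -> 0xf2

vd = [18, 24, 0, 206, 44, 218, 59, 242]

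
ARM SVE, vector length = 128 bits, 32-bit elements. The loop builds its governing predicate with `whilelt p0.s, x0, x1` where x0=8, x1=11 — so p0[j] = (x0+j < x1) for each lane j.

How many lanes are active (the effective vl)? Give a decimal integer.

register lanes = 128/32 = 4
active while 8+j < 11, i.e. j ∈ [0,3) capped at 4 ⇒ 3

vl = 3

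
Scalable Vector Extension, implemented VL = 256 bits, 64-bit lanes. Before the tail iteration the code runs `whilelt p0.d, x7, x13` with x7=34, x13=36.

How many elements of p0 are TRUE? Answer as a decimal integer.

256-bit reg / 64-bit elem → 4 lanes
p0[j] = (34+j < 36); true for j=0..1 → 2 lanes set

vl = 2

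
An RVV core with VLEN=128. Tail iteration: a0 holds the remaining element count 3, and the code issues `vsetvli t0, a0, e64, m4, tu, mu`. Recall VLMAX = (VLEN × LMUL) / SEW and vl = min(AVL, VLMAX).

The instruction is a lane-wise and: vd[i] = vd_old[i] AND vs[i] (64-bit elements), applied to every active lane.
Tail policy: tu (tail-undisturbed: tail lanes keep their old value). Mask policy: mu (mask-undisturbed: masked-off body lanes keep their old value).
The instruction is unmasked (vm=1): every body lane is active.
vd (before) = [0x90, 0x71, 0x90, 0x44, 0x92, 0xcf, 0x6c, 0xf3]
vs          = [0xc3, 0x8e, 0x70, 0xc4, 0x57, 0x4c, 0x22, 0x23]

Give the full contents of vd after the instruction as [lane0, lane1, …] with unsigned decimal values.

VLMAX = (128 × 4) / 64 = 8 lanes
vl ← min(3, 8) = 3
  i=0: and(0x90,0xc3) → 128
  i=1: and(0x71,0x8e) → 0
  i=2: and(0x90,0x70) → 16
  i=3: tail/keep → 68
  i=4: tail/keep → 146
  i=5: tail/keep → 207
  i=6: tail/keep → 108
  i=7: tail/keep → 243

vd = [128, 0, 16, 68, 146, 207, 108, 243]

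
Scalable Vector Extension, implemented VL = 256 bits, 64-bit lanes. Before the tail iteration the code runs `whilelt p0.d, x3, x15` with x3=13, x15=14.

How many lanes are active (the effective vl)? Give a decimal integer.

vl = 1

256-bit reg / 64-bit elem → 4 lanes
whilelt: lane j active iff 13+j < 14 → j < 1 → 1 active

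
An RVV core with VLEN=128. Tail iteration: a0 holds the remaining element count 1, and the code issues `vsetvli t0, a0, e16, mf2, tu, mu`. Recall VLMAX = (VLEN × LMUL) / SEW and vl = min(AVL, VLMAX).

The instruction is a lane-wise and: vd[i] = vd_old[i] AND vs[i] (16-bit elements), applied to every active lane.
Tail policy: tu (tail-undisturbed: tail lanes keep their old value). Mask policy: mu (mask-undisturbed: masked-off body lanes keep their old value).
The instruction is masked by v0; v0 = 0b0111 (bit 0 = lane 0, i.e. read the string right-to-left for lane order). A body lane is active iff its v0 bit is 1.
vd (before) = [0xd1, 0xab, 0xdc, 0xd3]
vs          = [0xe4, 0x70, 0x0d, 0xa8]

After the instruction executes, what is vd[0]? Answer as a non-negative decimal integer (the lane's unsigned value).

vd[0] = 192

VLMAX = VLEN×LMUL/SEW = 128×1/2/16 = 4
vl ← min(1, 4) = 1
lane  0: and(0xd1,0xe4) ⇒ 0xc0
lane  1: tail/keep ⇒ 0xab
lane  2: tail/keep ⇒ 0xdc
lane  3: tail/keep ⇒ 0xd3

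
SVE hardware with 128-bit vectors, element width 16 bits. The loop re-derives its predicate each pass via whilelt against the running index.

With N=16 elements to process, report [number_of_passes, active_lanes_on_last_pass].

[iterations, last_vl] = [2, 8]

register lanes = 128/16 = 8
16 elements at 8/iter → 2 passes, remainder 8 on the last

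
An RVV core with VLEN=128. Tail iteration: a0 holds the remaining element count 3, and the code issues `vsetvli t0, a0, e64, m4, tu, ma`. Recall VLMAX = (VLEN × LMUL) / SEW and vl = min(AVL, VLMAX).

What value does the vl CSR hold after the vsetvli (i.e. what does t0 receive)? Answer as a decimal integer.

vl = 3

lanes per group: 128·4/64 = 8
AVL=3 ≤ VLMAX=8, so vl = 3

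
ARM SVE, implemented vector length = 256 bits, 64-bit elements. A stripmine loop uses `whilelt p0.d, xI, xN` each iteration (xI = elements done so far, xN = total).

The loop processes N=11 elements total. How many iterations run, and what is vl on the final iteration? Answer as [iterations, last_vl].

[iterations, last_vl] = [3, 3]

256-bit reg / 64-bit elem → 4 lanes
N=11: ⌈11/4⌉ = 3 iters; last vl = 11 − 2×4 = 3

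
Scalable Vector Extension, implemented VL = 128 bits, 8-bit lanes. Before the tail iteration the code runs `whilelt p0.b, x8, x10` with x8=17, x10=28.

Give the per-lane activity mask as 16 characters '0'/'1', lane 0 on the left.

lane count: 128 div 8 = 16
active while 17+j < 28, i.e. j ∈ [0,11) capped at 16 ⇒ 11
bits (lane 0 leftmost): 1111111111100000

predicate = 1111111111100000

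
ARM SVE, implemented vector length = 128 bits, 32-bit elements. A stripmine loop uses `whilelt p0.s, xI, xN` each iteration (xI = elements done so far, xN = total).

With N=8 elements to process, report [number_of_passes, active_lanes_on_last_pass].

lane count: 128 div 32 = 4
8 elements at 4/iter → 2 passes, remainder 4 on the last

[iterations, last_vl] = [2, 4]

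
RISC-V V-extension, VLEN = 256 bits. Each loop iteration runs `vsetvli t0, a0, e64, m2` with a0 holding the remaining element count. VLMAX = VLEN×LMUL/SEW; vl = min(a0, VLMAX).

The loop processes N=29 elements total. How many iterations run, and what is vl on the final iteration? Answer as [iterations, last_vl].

VLMAX = (256 × 2) / 64 = 8 lanes
iterations = ceil(29/8) = 4; final-pass vl = 5

[iterations, last_vl] = [4, 5]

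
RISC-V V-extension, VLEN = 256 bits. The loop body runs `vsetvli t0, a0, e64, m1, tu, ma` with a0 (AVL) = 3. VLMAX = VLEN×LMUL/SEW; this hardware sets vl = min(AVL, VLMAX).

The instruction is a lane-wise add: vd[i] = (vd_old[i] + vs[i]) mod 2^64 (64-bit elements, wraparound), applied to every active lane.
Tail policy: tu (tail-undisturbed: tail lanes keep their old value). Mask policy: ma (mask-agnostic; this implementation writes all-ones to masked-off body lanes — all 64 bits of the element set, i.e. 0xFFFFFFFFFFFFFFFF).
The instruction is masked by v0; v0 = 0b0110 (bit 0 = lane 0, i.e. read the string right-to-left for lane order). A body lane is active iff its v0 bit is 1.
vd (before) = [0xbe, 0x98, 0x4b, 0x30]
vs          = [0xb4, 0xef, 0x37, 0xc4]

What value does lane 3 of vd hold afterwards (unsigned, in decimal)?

vd[3] = 48

lanes per group: 256·1/64 = 4
AVL=3 ≤ VLMAX=4, so vl = 3
[0] mask-off/ones = 0xffffffffffffffff
[1] add(0x98,0xef) = 0x187
[2] add(0x4b,0x37) = 0x82
[3] tail/keep = 0x30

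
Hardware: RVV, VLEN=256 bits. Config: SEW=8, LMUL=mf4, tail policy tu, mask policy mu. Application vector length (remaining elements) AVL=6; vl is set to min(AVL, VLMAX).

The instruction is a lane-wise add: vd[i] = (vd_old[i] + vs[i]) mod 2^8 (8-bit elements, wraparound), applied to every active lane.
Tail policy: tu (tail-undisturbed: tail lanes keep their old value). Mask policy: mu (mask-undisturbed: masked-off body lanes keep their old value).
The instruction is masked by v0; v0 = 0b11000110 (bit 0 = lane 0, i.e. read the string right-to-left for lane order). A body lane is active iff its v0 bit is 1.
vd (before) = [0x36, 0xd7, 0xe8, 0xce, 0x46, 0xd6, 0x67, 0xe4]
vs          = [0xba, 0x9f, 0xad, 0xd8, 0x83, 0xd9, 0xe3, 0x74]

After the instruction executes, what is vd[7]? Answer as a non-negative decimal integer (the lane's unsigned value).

vd[7] = 228

VLMAX = (256 × 1/4) / 8 = 8 lanes
AVL=6 ≤ VLMAX=8, so vl = 6
lane  0: mask-off/keep ⇒ 0x36
lane  1: add(0xd7,0x9f) ⇒ 0x76
lane  2: add(0xe8,0xad) ⇒ 0x95
lane  3: mask-off/keep ⇒ 0xce
lane  4: mask-off/keep ⇒ 0x46
lane  5: mask-off/keep ⇒ 0xd6
lane  6: tail/keep ⇒ 0x67
lane  7: tail/keep ⇒ 0xe4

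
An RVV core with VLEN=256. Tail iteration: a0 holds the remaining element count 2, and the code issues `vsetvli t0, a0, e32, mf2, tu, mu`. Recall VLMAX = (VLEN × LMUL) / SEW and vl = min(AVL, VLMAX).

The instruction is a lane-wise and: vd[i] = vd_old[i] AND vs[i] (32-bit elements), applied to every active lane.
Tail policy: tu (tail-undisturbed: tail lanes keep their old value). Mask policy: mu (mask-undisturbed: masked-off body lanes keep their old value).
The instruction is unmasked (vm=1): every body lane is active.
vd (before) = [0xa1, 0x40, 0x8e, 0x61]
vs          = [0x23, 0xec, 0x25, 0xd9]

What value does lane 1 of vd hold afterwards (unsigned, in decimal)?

VLMAX = VLEN×LMUL/SEW = 256×1/2/32 = 4
vl ← min(2, 4) = 2
[0] and(0xa1,0x23) = 0x21
[1] and(0x40,0xec) = 0x40
[2] tail/keep = 0x8e
[3] tail/keep = 0x61

vd[1] = 64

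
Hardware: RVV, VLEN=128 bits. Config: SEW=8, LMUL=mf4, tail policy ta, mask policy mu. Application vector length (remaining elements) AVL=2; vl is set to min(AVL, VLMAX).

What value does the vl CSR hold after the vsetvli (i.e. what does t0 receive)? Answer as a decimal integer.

VLMAX = VLEN×LMUL/SEW = 128×1/4/8 = 4
vl = min(AVL, VLMAX) = min(2, 4) = 2

vl = 2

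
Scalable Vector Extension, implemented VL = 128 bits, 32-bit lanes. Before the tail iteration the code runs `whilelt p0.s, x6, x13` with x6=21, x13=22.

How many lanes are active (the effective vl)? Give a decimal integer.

128-bit reg / 32-bit elem → 4 lanes
active while 21+j < 22, i.e. j ∈ [0,1) capped at 4 ⇒ 1

vl = 1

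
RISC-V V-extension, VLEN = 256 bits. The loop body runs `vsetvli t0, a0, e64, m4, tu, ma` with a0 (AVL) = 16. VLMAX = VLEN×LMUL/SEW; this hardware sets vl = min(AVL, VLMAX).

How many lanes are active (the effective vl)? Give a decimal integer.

vl = 16

VLMAX = VLEN×LMUL/SEW = 256×4/64 = 16
AVL=16 ≤ VLMAX=16, so vl = 16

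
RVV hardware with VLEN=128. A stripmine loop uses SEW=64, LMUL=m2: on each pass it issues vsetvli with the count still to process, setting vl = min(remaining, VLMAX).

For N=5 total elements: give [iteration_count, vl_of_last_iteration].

[iterations, last_vl] = [2, 1]

VLMAX = (128 × 2) / 64 = 4 lanes
5 elements at 4/iter → 2 passes, remainder 1 on the last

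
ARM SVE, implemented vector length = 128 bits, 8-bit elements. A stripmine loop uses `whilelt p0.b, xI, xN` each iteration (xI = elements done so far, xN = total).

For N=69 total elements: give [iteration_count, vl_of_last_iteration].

[iterations, last_vl] = [5, 5]

lane count: 128 div 8 = 16
iterations = ceil(69/16) = 5; final-pass vl = 5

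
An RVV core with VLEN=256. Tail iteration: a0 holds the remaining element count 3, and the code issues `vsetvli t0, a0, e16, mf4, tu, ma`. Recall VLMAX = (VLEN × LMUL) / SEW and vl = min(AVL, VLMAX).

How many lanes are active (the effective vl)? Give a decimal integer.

vl = 3

VLMAX = VLEN×LMUL/SEW = 256×1/4/16 = 4
vl = min(AVL, VLMAX) = min(3, 4) = 3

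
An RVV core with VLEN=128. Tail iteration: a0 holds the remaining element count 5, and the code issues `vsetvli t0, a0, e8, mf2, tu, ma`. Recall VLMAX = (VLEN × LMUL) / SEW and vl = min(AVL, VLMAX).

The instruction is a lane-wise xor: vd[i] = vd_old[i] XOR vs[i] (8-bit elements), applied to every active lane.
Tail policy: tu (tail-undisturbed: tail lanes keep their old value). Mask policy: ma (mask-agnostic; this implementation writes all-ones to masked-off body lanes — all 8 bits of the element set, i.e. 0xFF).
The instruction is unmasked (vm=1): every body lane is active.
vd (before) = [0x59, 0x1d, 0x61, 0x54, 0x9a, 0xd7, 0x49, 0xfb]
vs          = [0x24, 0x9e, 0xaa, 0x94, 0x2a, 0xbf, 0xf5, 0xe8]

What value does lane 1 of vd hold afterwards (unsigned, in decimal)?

vd[1] = 131

VLMAX = (128 × 1/2) / 8 = 8 lanes
AVL=5 ≤ VLMAX=8, so vl = 5
[0] xor(0x59,0x24) = 0x7d
[1] xor(0x1d,0x9e) = 0x83
[2] xor(0x61,0xaa) = 0xcb
[3] xor(0x54,0x94) = 0xc0
[4] xor(0x9a,0x2a) = 0xb0
[5] tail/keep = 0xd7
[6] tail/keep = 0x49
[7] tail/keep = 0xfb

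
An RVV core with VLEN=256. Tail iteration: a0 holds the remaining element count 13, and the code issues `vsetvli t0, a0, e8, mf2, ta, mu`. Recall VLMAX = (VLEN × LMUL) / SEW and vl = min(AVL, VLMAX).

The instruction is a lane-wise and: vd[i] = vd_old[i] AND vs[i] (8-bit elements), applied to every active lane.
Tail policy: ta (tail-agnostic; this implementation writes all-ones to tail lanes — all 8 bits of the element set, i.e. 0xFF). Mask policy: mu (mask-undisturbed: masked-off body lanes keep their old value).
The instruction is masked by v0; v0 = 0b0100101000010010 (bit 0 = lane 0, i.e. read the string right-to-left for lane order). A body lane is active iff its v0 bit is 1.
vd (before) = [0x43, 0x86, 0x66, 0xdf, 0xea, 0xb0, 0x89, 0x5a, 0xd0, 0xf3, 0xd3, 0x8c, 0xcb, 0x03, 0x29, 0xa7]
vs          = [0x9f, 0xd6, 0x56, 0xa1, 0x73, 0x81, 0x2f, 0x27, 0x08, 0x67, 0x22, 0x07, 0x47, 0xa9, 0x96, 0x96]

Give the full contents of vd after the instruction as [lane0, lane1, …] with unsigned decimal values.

VLMAX = VLEN×LMUL/SEW = 256×1/2/8 = 16
vl ← min(13, 16) = 13
lane  0: mask-off/keep ⇒ 0x43
lane  1: and(0x86,0xd6) ⇒ 0x86
lane  2: mask-off/keep ⇒ 0x66
lane  3: mask-off/keep ⇒ 0xdf
lane  4: and(0xea,0x73) ⇒ 0x62
lane  5: mask-off/keep ⇒ 0xb0
lane  6: mask-off/keep ⇒ 0x89
lane  7: mask-off/keep ⇒ 0x5a
lane  8: mask-off/keep ⇒ 0xd0
lane  9: and(0xf3,0x67) ⇒ 0x63
lane 10: mask-off/keep ⇒ 0xd3
lane 11: and(0x8c,0x07) ⇒ 0x04
lane 12: mask-off/keep ⇒ 0xcb
lane 13: tail/ones ⇒ 0xff
lane 14: tail/ones ⇒ 0xff
lane 15: tail/ones ⇒ 0xff

vd = [67, 134, 102, 223, 98, 176, 137, 90, 208, 99, 211, 4, 203, 255, 255, 255]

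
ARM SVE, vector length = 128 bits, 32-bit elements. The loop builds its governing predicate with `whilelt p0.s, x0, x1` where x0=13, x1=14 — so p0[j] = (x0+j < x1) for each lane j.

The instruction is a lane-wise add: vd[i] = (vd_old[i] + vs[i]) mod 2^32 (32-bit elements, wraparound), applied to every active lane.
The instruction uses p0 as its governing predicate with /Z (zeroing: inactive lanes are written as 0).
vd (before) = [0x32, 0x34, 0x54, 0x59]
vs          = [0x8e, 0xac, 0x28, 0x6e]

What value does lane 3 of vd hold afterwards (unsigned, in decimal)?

128-bit reg / 32-bit elem → 4 lanes
whilelt: lane j active iff 13+j < 14 → j < 1 → 1 active
  i=0: add(0x32,0x8e) → 192
  i=1: tail/zero → 0
  i=2: tail/zero → 0
  i=3: tail/zero → 0

vd[3] = 0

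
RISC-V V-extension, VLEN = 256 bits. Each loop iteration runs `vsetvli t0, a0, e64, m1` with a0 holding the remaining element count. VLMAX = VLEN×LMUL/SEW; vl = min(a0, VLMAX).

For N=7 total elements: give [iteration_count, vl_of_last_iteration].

lanes per group: 256·1/64 = 4
7 elements at 4/iter → 2 passes, remainder 3 on the last

[iterations, last_vl] = [2, 3]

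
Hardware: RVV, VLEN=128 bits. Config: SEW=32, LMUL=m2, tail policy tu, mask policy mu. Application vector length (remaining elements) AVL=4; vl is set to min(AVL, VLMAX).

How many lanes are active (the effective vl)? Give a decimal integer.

lanes per group: 128·2/32 = 8
vl = min(AVL, VLMAX) = min(4, 8) = 4

vl = 4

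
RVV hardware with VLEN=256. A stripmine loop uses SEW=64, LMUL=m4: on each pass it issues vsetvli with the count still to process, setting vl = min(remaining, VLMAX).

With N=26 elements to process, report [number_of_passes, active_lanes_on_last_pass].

lanes per group: 256·4/64 = 16
26 elements at 16/iter → 2 passes, remainder 10 on the last

[iterations, last_vl] = [2, 10]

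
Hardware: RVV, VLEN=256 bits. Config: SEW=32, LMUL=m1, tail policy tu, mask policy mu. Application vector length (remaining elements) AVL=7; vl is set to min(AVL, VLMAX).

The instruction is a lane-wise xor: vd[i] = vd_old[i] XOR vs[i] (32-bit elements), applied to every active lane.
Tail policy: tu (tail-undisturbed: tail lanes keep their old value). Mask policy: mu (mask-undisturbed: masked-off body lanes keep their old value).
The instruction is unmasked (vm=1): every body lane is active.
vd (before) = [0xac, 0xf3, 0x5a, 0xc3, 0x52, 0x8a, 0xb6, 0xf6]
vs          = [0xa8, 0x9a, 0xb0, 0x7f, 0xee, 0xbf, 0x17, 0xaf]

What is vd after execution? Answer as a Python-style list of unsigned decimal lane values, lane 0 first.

VLMAX = (256 × 1) / 32 = 8 lanes
vl ← min(7, 8) = 7
[0] xor(0xac,0xa8) = 0x04
[1] xor(0xf3,0x9a) = 0x69
[2] xor(0x5a,0xb0) = 0xea
[3] xor(0xc3,0x7f) = 0xbc
[4] xor(0x52,0xee) = 0xbc
[5] xor(0x8a,0xbf) = 0x35
[6] xor(0xb6,0x17) = 0xa1
[7] tail/keep = 0xf6

vd = [4, 105, 234, 188, 188, 53, 161, 246]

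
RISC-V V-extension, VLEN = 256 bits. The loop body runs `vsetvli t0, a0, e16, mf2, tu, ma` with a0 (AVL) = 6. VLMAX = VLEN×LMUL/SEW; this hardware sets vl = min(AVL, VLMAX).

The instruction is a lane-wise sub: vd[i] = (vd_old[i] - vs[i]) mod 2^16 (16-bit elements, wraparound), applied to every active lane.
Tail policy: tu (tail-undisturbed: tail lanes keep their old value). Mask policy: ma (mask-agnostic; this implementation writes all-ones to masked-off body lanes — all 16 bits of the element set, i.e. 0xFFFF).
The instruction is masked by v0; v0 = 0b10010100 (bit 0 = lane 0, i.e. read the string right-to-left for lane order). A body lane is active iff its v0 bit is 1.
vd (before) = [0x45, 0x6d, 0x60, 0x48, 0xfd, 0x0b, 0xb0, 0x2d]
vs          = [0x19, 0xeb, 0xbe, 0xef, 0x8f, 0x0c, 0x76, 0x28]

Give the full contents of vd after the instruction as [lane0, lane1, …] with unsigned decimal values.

lanes per group: 256·1/2/16 = 8
vl ← min(6, 8) = 6
vd[0] mask-off/ones -> 0xffff
vd[1] mask-off/ones -> 0xffff
vd[2] sub(0x60,0xbe) -> 0xffa2
vd[3] mask-off/ones -> 0xffff
vd[4] sub(0xfd,0x8f) -> 0x6e
vd[5] mask-off/ones -> 0xffff
vd[6] tail/keep -> 0xb0
vd[7] tail/keep -> 0x2d

vd = [65535, 65535, 65442, 65535, 110, 65535, 176, 45]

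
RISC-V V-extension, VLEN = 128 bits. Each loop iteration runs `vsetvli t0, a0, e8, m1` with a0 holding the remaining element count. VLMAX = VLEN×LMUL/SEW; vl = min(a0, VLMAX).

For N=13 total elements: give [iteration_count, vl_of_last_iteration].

lanes per group: 128·1/8 = 16
iterations = ceil(13/16) = 1; final-pass vl = 13

[iterations, last_vl] = [1, 13]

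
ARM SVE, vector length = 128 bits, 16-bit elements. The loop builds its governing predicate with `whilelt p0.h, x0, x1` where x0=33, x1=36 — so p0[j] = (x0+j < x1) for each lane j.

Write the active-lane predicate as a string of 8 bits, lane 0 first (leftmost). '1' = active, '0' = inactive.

predicate = 11100000

128-bit reg / 16-bit elem → 8 lanes
active while 33+j < 36, i.e. j ∈ [0,3) capped at 8 ⇒ 3
bits (lane 0 leftmost): 11100000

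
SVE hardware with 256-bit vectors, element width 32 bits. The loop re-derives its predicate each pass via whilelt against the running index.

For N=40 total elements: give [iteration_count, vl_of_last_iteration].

256-bit reg / 32-bit elem → 8 lanes
40 elements at 8/iter → 5 passes, remainder 8 on the last

[iterations, last_vl] = [5, 8]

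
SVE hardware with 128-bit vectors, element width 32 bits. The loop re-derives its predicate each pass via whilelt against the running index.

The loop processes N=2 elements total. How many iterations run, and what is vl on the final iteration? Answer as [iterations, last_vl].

lane count: 128 div 32 = 4
2 elements at 4/iter → 1 passes, remainder 2 on the last

[iterations, last_vl] = [1, 2]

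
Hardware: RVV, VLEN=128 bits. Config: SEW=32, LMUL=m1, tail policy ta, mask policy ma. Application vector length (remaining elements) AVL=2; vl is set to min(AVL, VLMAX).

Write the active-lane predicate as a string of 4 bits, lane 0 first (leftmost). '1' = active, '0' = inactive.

VLMAX = VLEN×LMUL/SEW = 128×1/32 = 4
vl ← min(2, 4) = 2
bits (lane 0 leftmost): 1100

predicate = 1100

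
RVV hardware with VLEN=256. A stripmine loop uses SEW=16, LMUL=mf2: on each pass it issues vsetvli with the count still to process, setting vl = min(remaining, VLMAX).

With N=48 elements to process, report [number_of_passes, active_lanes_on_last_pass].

[iterations, last_vl] = [6, 8]

VLMAX = VLEN×LMUL/SEW = 256×1/2/16 = 8
N=48: ⌈48/8⌉ = 6 iters; last vl = 48 − 5×8 = 8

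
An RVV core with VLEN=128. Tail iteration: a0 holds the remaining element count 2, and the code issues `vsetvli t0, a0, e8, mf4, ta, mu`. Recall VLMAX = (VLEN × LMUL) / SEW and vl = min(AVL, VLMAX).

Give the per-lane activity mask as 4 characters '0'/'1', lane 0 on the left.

VLMAX = VLEN×LMUL/SEW = 128×1/4/8 = 4
vl ← min(2, 4) = 2
bits (lane 0 leftmost): 1100

predicate = 1100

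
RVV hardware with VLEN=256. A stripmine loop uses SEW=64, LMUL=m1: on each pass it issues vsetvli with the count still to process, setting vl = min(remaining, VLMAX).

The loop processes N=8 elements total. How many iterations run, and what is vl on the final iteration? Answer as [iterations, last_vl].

VLMAX = VLEN×LMUL/SEW = 256×1/64 = 4
8 elements at 4/iter → 2 passes, remainder 4 on the last

[iterations, last_vl] = [2, 4]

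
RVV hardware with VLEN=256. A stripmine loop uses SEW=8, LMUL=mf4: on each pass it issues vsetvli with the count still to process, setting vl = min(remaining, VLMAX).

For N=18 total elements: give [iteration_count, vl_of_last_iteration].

[iterations, last_vl] = [3, 2]

lanes per group: 256·1/4/8 = 8
18 elements at 8/iter → 3 passes, remainder 2 on the last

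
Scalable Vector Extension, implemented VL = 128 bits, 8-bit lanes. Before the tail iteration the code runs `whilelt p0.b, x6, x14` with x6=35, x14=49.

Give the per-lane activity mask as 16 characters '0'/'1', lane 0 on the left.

predicate = 1111111111111100

lane count: 128 div 8 = 16
whilelt: lane j active iff 35+j < 49 → j < 14 → 14 active
bits (lane 0 leftmost): 1111111111111100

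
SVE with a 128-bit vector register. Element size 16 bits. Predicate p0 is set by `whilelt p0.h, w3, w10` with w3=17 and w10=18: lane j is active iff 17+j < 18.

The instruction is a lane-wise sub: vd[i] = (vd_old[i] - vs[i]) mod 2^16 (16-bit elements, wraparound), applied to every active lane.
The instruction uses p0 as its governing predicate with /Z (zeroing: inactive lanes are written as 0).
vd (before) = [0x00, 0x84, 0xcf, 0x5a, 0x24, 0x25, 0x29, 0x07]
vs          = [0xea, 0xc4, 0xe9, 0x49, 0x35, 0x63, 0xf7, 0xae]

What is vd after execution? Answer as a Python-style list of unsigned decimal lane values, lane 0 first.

vd = [65302, 0, 0, 0, 0, 0, 0, 0]

register lanes = 128/16 = 8
active while 17+j < 18, i.e. j ∈ [0,1) capped at 8 ⇒ 1
  i=0: sub(0x00,0xea) → 65302
  i=1: tail/zero → 0
  i=2: tail/zero → 0
  i=3: tail/zero → 0
  i=4: tail/zero → 0
  i=5: tail/zero → 0
  i=6: tail/zero → 0
  i=7: tail/zero → 0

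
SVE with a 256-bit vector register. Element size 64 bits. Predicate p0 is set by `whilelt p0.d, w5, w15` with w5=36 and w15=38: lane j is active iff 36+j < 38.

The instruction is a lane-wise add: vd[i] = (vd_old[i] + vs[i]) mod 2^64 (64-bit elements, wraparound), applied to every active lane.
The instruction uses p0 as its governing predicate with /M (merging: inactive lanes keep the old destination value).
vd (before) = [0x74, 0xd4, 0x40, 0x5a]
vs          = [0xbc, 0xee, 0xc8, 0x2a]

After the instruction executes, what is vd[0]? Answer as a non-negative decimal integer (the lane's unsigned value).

256-bit reg / 64-bit elem → 4 lanes
active while 36+j < 38, i.e. j ∈ [0,2) capped at 4 ⇒ 2
  i=0: add(0x74,0xbc) → 304
  i=1: add(0xd4,0xee) → 450
  i=2: tail/keep → 64
  i=3: tail/keep → 90

vd[0] = 304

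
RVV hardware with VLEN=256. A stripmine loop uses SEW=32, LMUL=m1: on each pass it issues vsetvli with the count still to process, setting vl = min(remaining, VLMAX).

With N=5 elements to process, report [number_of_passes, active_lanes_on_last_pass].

[iterations, last_vl] = [1, 5]

VLMAX = (256 × 1) / 32 = 8 lanes
N=5: ⌈5/8⌉ = 1 iters; last vl = 5 − 0×8 = 5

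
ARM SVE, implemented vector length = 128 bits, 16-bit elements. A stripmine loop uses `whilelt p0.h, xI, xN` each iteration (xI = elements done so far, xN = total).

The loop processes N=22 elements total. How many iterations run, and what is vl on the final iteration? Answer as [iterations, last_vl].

[iterations, last_vl] = [3, 6]

128-bit reg / 16-bit elem → 8 lanes
N=22: ⌈22/8⌉ = 3 iters; last vl = 22 − 2×8 = 6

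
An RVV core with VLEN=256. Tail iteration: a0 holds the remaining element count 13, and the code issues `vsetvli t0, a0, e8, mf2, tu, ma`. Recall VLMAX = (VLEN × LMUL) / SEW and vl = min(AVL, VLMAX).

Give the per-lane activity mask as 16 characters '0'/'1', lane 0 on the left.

VLMAX = (256 × 1/2) / 8 = 16 lanes
vl = min(AVL, VLMAX) = min(13, 16) = 13
bits (lane 0 leftmost): 1111111111111000

predicate = 1111111111111000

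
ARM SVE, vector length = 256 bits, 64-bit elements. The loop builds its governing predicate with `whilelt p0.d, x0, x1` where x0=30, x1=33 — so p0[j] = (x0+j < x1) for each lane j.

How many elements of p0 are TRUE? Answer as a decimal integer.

vl = 3

256-bit reg / 64-bit elem → 4 lanes
p0[j] = (30+j < 33); true for j=0..2 → 3 lanes set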